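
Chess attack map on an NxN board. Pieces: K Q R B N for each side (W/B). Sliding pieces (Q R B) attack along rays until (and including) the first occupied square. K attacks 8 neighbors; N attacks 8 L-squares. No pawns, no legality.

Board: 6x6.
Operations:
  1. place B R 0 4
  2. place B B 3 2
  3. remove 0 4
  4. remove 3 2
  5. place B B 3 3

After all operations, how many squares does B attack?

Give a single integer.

Op 1: place BR@(0,4)
Op 2: place BB@(3,2)
Op 3: remove (0,4)
Op 4: remove (3,2)
Op 5: place BB@(3,3)
Per-piece attacks for B:
  BB@(3,3): attacks (4,4) (5,5) (4,2) (5,1) (2,4) (1,5) (2,2) (1,1) (0,0)
Union (9 distinct): (0,0) (1,1) (1,5) (2,2) (2,4) (4,2) (4,4) (5,1) (5,5)

Answer: 9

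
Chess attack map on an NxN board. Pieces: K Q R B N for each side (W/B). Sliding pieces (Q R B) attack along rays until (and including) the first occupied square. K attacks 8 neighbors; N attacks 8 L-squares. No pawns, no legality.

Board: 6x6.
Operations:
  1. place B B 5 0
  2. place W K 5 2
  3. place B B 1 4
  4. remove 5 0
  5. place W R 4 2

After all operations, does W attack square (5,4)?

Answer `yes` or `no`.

Answer: no

Derivation:
Op 1: place BB@(5,0)
Op 2: place WK@(5,2)
Op 3: place BB@(1,4)
Op 4: remove (5,0)
Op 5: place WR@(4,2)
Per-piece attacks for W:
  WR@(4,2): attacks (4,3) (4,4) (4,5) (4,1) (4,0) (5,2) (3,2) (2,2) (1,2) (0,2) [ray(1,0) blocked at (5,2)]
  WK@(5,2): attacks (5,3) (5,1) (4,2) (4,3) (4,1)
W attacks (5,4): no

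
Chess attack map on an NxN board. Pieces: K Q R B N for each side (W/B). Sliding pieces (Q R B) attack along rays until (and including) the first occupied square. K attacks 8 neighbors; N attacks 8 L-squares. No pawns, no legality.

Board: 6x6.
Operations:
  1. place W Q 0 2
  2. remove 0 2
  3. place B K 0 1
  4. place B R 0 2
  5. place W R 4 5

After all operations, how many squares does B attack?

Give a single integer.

Answer: 13

Derivation:
Op 1: place WQ@(0,2)
Op 2: remove (0,2)
Op 3: place BK@(0,1)
Op 4: place BR@(0,2)
Op 5: place WR@(4,5)
Per-piece attacks for B:
  BK@(0,1): attacks (0,2) (0,0) (1,1) (1,2) (1,0)
  BR@(0,2): attacks (0,3) (0,4) (0,5) (0,1) (1,2) (2,2) (3,2) (4,2) (5,2) [ray(0,-1) blocked at (0,1)]
Union (13 distinct): (0,0) (0,1) (0,2) (0,3) (0,4) (0,5) (1,0) (1,1) (1,2) (2,2) (3,2) (4,2) (5,2)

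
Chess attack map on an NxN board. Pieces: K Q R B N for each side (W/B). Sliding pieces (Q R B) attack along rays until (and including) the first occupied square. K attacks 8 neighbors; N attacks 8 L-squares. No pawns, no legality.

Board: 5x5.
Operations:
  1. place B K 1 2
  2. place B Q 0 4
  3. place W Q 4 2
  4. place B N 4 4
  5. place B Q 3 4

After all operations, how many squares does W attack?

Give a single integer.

Op 1: place BK@(1,2)
Op 2: place BQ@(0,4)
Op 3: place WQ@(4,2)
Op 4: place BN@(4,4)
Op 5: place BQ@(3,4)
Per-piece attacks for W:
  WQ@(4,2): attacks (4,3) (4,4) (4,1) (4,0) (3,2) (2,2) (1,2) (3,3) (2,4) (3,1) (2,0) [ray(0,1) blocked at (4,4); ray(-1,0) blocked at (1,2)]
Union (11 distinct): (1,2) (2,0) (2,2) (2,4) (3,1) (3,2) (3,3) (4,0) (4,1) (4,3) (4,4)

Answer: 11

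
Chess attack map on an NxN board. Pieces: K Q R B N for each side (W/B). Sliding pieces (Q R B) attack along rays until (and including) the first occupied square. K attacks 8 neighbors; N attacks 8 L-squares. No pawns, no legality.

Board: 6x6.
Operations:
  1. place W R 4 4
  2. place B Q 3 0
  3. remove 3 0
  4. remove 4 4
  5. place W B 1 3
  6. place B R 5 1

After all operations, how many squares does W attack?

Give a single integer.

Op 1: place WR@(4,4)
Op 2: place BQ@(3,0)
Op 3: remove (3,0)
Op 4: remove (4,4)
Op 5: place WB@(1,3)
Op 6: place BR@(5,1)
Per-piece attacks for W:
  WB@(1,3): attacks (2,4) (3,5) (2,2) (3,1) (4,0) (0,4) (0,2)
Union (7 distinct): (0,2) (0,4) (2,2) (2,4) (3,1) (3,5) (4,0)

Answer: 7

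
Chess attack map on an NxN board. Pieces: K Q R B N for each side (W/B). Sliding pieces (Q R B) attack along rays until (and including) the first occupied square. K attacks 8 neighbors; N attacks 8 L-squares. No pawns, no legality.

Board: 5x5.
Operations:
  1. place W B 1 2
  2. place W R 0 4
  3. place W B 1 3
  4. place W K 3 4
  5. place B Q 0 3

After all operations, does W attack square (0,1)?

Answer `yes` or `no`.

Answer: yes

Derivation:
Op 1: place WB@(1,2)
Op 2: place WR@(0,4)
Op 3: place WB@(1,3)
Op 4: place WK@(3,4)
Op 5: place BQ@(0,3)
Per-piece attacks for W:
  WR@(0,4): attacks (0,3) (1,4) (2,4) (3,4) [ray(0,-1) blocked at (0,3); ray(1,0) blocked at (3,4)]
  WB@(1,2): attacks (2,3) (3,4) (2,1) (3,0) (0,3) (0,1) [ray(1,1) blocked at (3,4); ray(-1,1) blocked at (0,3)]
  WB@(1,3): attacks (2,4) (2,2) (3,1) (4,0) (0,4) (0,2) [ray(-1,1) blocked at (0,4)]
  WK@(3,4): attacks (3,3) (4,4) (2,4) (4,3) (2,3)
W attacks (0,1): yes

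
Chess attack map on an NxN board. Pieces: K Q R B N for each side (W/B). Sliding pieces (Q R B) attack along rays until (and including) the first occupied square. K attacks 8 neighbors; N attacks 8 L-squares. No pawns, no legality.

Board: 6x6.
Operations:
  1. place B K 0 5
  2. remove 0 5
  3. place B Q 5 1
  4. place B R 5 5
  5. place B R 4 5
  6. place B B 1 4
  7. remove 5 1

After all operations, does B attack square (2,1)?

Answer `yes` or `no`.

Op 1: place BK@(0,5)
Op 2: remove (0,5)
Op 3: place BQ@(5,1)
Op 4: place BR@(5,5)
Op 5: place BR@(4,5)
Op 6: place BB@(1,4)
Op 7: remove (5,1)
Per-piece attacks for B:
  BB@(1,4): attacks (2,5) (2,3) (3,2) (4,1) (5,0) (0,5) (0,3)
  BR@(4,5): attacks (4,4) (4,3) (4,2) (4,1) (4,0) (5,5) (3,5) (2,5) (1,5) (0,5) [ray(1,0) blocked at (5,5)]
  BR@(5,5): attacks (5,4) (5,3) (5,2) (5,1) (5,0) (4,5) [ray(-1,0) blocked at (4,5)]
B attacks (2,1): no

Answer: no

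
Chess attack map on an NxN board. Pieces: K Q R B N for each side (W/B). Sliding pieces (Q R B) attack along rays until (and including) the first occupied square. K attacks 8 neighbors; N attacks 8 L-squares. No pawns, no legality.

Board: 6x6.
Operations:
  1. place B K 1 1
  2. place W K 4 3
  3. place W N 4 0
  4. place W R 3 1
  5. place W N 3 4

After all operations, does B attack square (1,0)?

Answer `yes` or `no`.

Answer: yes

Derivation:
Op 1: place BK@(1,1)
Op 2: place WK@(4,3)
Op 3: place WN@(4,0)
Op 4: place WR@(3,1)
Op 5: place WN@(3,4)
Per-piece attacks for B:
  BK@(1,1): attacks (1,2) (1,0) (2,1) (0,1) (2,2) (2,0) (0,2) (0,0)
B attacks (1,0): yes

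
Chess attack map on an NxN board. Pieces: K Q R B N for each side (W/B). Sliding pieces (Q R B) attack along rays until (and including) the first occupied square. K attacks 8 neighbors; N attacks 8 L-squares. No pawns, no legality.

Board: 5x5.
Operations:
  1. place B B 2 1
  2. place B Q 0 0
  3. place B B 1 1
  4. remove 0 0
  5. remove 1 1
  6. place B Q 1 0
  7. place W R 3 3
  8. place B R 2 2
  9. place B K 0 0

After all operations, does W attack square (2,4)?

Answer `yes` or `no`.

Answer: no

Derivation:
Op 1: place BB@(2,1)
Op 2: place BQ@(0,0)
Op 3: place BB@(1,1)
Op 4: remove (0,0)
Op 5: remove (1,1)
Op 6: place BQ@(1,0)
Op 7: place WR@(3,3)
Op 8: place BR@(2,2)
Op 9: place BK@(0,0)
Per-piece attacks for W:
  WR@(3,3): attacks (3,4) (3,2) (3,1) (3,0) (4,3) (2,3) (1,3) (0,3)
W attacks (2,4): no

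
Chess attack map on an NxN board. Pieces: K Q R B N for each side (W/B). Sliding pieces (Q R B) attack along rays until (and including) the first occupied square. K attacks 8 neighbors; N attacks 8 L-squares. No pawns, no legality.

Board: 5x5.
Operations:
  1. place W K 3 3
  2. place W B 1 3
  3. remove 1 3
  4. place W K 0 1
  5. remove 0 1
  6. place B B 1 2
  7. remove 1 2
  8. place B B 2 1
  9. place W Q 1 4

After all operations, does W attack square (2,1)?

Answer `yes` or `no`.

Answer: no

Derivation:
Op 1: place WK@(3,3)
Op 2: place WB@(1,3)
Op 3: remove (1,3)
Op 4: place WK@(0,1)
Op 5: remove (0,1)
Op 6: place BB@(1,2)
Op 7: remove (1,2)
Op 8: place BB@(2,1)
Op 9: place WQ@(1,4)
Per-piece attacks for W:
  WQ@(1,4): attacks (1,3) (1,2) (1,1) (1,0) (2,4) (3,4) (4,4) (0,4) (2,3) (3,2) (4,1) (0,3)
  WK@(3,3): attacks (3,4) (3,2) (4,3) (2,3) (4,4) (4,2) (2,4) (2,2)
W attacks (2,1): no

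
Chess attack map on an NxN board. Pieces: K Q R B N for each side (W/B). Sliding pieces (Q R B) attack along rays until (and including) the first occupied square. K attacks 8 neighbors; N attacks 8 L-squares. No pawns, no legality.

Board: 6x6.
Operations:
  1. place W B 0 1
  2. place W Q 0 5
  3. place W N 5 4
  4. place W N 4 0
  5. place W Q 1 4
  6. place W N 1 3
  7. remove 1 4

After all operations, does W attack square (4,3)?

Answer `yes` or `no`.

Answer: no

Derivation:
Op 1: place WB@(0,1)
Op 2: place WQ@(0,5)
Op 3: place WN@(5,4)
Op 4: place WN@(4,0)
Op 5: place WQ@(1,4)
Op 6: place WN@(1,3)
Op 7: remove (1,4)
Per-piece attacks for W:
  WB@(0,1): attacks (1,2) (2,3) (3,4) (4,5) (1,0)
  WQ@(0,5): attacks (0,4) (0,3) (0,2) (0,1) (1,5) (2,5) (3,5) (4,5) (5,5) (1,4) (2,3) (3,2) (4,1) (5,0) [ray(0,-1) blocked at (0,1)]
  WN@(1,3): attacks (2,5) (3,4) (0,5) (2,1) (3,2) (0,1)
  WN@(4,0): attacks (5,2) (3,2) (2,1)
  WN@(5,4): attacks (3,5) (4,2) (3,3)
W attacks (4,3): no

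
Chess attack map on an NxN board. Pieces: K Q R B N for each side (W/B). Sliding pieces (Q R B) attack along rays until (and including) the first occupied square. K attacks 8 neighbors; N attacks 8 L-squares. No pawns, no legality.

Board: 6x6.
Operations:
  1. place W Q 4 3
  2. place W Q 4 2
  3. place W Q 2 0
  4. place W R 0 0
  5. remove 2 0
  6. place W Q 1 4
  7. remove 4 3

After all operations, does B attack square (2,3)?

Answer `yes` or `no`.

Op 1: place WQ@(4,3)
Op 2: place WQ@(4,2)
Op 3: place WQ@(2,0)
Op 4: place WR@(0,0)
Op 5: remove (2,0)
Op 6: place WQ@(1,4)
Op 7: remove (4,3)
Per-piece attacks for B:
B attacks (2,3): no

Answer: no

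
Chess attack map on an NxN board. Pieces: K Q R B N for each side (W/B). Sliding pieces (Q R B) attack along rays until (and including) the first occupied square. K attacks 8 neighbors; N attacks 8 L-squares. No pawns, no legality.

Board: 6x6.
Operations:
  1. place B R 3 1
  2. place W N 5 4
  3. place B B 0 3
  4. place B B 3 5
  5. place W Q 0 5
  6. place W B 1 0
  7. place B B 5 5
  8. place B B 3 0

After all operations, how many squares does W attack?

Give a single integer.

Answer: 16

Derivation:
Op 1: place BR@(3,1)
Op 2: place WN@(5,4)
Op 3: place BB@(0,3)
Op 4: place BB@(3,5)
Op 5: place WQ@(0,5)
Op 6: place WB@(1,0)
Op 7: place BB@(5,5)
Op 8: place BB@(3,0)
Per-piece attacks for W:
  WQ@(0,5): attacks (0,4) (0,3) (1,5) (2,5) (3,5) (1,4) (2,3) (3,2) (4,1) (5,0) [ray(0,-1) blocked at (0,3); ray(1,0) blocked at (3,5)]
  WB@(1,0): attacks (2,1) (3,2) (4,3) (5,4) (0,1) [ray(1,1) blocked at (5,4)]
  WN@(5,4): attacks (3,5) (4,2) (3,3)
Union (16 distinct): (0,1) (0,3) (0,4) (1,4) (1,5) (2,1) (2,3) (2,5) (3,2) (3,3) (3,5) (4,1) (4,2) (4,3) (5,0) (5,4)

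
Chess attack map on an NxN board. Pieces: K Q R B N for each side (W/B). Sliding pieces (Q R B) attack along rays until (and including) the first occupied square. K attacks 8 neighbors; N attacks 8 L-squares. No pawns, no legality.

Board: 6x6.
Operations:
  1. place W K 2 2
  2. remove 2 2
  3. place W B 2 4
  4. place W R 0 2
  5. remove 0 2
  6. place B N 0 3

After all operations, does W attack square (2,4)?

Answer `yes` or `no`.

Op 1: place WK@(2,2)
Op 2: remove (2,2)
Op 3: place WB@(2,4)
Op 4: place WR@(0,2)
Op 5: remove (0,2)
Op 6: place BN@(0,3)
Per-piece attacks for W:
  WB@(2,4): attacks (3,5) (3,3) (4,2) (5,1) (1,5) (1,3) (0,2)
W attacks (2,4): no

Answer: no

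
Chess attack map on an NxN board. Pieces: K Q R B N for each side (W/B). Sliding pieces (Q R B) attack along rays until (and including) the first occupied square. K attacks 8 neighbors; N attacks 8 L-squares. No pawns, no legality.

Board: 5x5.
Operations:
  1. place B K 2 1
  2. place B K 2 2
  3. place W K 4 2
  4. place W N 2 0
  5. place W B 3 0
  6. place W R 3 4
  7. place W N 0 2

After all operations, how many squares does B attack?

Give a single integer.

Op 1: place BK@(2,1)
Op 2: place BK@(2,2)
Op 3: place WK@(4,2)
Op 4: place WN@(2,0)
Op 5: place WB@(3,0)
Op 6: place WR@(3,4)
Op 7: place WN@(0,2)
Per-piece attacks for B:
  BK@(2,1): attacks (2,2) (2,0) (3,1) (1,1) (3,2) (3,0) (1,2) (1,0)
  BK@(2,2): attacks (2,3) (2,1) (3,2) (1,2) (3,3) (3,1) (1,3) (1,1)
Union (12 distinct): (1,0) (1,1) (1,2) (1,3) (2,0) (2,1) (2,2) (2,3) (3,0) (3,1) (3,2) (3,3)

Answer: 12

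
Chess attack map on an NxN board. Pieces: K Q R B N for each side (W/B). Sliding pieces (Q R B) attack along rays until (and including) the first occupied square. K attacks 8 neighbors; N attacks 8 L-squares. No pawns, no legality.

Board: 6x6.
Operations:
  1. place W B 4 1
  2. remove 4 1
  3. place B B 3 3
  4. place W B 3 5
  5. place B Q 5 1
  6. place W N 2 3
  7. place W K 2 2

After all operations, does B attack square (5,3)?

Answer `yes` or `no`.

Op 1: place WB@(4,1)
Op 2: remove (4,1)
Op 3: place BB@(3,3)
Op 4: place WB@(3,5)
Op 5: place BQ@(5,1)
Op 6: place WN@(2,3)
Op 7: place WK@(2,2)
Per-piece attacks for B:
  BB@(3,3): attacks (4,4) (5,5) (4,2) (5,1) (2,4) (1,5) (2,2) [ray(1,-1) blocked at (5,1); ray(-1,-1) blocked at (2,2)]
  BQ@(5,1): attacks (5,2) (5,3) (5,4) (5,5) (5,0) (4,1) (3,1) (2,1) (1,1) (0,1) (4,2) (3,3) (4,0) [ray(-1,1) blocked at (3,3)]
B attacks (5,3): yes

Answer: yes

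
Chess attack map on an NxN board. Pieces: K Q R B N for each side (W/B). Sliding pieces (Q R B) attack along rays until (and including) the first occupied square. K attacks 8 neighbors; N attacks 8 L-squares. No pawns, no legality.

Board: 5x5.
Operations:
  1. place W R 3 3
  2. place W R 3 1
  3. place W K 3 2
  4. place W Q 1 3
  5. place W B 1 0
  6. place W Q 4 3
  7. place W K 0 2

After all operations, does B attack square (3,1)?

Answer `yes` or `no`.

Op 1: place WR@(3,3)
Op 2: place WR@(3,1)
Op 3: place WK@(3,2)
Op 4: place WQ@(1,3)
Op 5: place WB@(1,0)
Op 6: place WQ@(4,3)
Op 7: place WK@(0,2)
Per-piece attacks for B:
B attacks (3,1): no

Answer: no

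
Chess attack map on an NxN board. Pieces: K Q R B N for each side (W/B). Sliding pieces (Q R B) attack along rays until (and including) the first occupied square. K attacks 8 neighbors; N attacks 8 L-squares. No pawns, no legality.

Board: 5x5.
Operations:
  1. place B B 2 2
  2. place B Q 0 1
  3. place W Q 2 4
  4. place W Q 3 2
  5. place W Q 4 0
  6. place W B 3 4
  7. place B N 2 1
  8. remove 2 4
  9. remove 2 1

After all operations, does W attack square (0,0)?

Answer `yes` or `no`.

Op 1: place BB@(2,2)
Op 2: place BQ@(0,1)
Op 3: place WQ@(2,4)
Op 4: place WQ@(3,2)
Op 5: place WQ@(4,0)
Op 6: place WB@(3,4)
Op 7: place BN@(2,1)
Op 8: remove (2,4)
Op 9: remove (2,1)
Per-piece attacks for W:
  WQ@(3,2): attacks (3,3) (3,4) (3,1) (3,0) (4,2) (2,2) (4,3) (4,1) (2,3) (1,4) (2,1) (1,0) [ray(0,1) blocked at (3,4); ray(-1,0) blocked at (2,2)]
  WB@(3,4): attacks (4,3) (2,3) (1,2) (0,1) [ray(-1,-1) blocked at (0,1)]
  WQ@(4,0): attacks (4,1) (4,2) (4,3) (4,4) (3,0) (2,0) (1,0) (0,0) (3,1) (2,2) [ray(-1,1) blocked at (2,2)]
W attacks (0,0): yes

Answer: yes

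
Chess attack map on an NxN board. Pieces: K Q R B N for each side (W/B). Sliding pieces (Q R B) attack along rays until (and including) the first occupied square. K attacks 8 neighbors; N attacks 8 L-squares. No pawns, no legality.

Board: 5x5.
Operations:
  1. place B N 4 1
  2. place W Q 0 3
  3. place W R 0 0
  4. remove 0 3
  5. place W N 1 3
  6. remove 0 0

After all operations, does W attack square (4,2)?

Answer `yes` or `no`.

Answer: no

Derivation:
Op 1: place BN@(4,1)
Op 2: place WQ@(0,3)
Op 3: place WR@(0,0)
Op 4: remove (0,3)
Op 5: place WN@(1,3)
Op 6: remove (0,0)
Per-piece attacks for W:
  WN@(1,3): attacks (3,4) (2,1) (3,2) (0,1)
W attacks (4,2): no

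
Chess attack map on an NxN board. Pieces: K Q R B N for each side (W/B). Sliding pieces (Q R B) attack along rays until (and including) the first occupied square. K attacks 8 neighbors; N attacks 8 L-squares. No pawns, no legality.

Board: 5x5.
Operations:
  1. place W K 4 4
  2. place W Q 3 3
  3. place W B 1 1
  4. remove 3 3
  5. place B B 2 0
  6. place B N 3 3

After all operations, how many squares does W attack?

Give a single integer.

Op 1: place WK@(4,4)
Op 2: place WQ@(3,3)
Op 3: place WB@(1,1)
Op 4: remove (3,3)
Op 5: place BB@(2,0)
Op 6: place BN@(3,3)
Per-piece attacks for W:
  WB@(1,1): attacks (2,2) (3,3) (2,0) (0,2) (0,0) [ray(1,1) blocked at (3,3); ray(1,-1) blocked at (2,0)]
  WK@(4,4): attacks (4,3) (3,4) (3,3)
Union (7 distinct): (0,0) (0,2) (2,0) (2,2) (3,3) (3,4) (4,3)

Answer: 7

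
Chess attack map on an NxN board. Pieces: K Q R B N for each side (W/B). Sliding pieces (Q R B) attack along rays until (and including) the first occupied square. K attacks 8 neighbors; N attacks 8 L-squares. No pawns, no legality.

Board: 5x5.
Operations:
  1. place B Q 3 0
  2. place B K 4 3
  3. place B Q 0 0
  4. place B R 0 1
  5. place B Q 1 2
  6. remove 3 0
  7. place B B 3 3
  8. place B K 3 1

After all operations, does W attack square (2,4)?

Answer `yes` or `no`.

Op 1: place BQ@(3,0)
Op 2: place BK@(4,3)
Op 3: place BQ@(0,0)
Op 4: place BR@(0,1)
Op 5: place BQ@(1,2)
Op 6: remove (3,0)
Op 7: place BB@(3,3)
Op 8: place BK@(3,1)
Per-piece attacks for W:
W attacks (2,4): no

Answer: no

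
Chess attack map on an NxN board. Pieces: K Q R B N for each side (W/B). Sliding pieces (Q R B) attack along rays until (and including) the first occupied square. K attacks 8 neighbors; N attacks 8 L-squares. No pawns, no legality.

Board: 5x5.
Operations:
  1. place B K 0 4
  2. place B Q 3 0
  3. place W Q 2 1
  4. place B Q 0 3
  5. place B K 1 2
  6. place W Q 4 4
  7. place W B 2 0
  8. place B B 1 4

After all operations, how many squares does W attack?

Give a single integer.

Answer: 20

Derivation:
Op 1: place BK@(0,4)
Op 2: place BQ@(3,0)
Op 3: place WQ@(2,1)
Op 4: place BQ@(0,3)
Op 5: place BK@(1,2)
Op 6: place WQ@(4,4)
Op 7: place WB@(2,0)
Op 8: place BB@(1,4)
Per-piece attacks for W:
  WB@(2,0): attacks (3,1) (4,2) (1,1) (0,2)
  WQ@(2,1): attacks (2,2) (2,3) (2,4) (2,0) (3,1) (4,1) (1,1) (0,1) (3,2) (4,3) (3,0) (1,2) (1,0) [ray(0,-1) blocked at (2,0); ray(1,-1) blocked at (3,0); ray(-1,1) blocked at (1,2)]
  WQ@(4,4): attacks (4,3) (4,2) (4,1) (4,0) (3,4) (2,4) (1,4) (3,3) (2,2) (1,1) (0,0) [ray(-1,0) blocked at (1,4)]
Union (20 distinct): (0,0) (0,1) (0,2) (1,0) (1,1) (1,2) (1,4) (2,0) (2,2) (2,3) (2,4) (3,0) (3,1) (3,2) (3,3) (3,4) (4,0) (4,1) (4,2) (4,3)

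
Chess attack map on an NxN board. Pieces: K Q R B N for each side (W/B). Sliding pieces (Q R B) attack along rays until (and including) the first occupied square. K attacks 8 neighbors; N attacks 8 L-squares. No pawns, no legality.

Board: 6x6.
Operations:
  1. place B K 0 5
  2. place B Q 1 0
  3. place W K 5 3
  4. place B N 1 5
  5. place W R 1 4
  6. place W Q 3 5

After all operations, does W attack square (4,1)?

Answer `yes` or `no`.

Op 1: place BK@(0,5)
Op 2: place BQ@(1,0)
Op 3: place WK@(5,3)
Op 4: place BN@(1,5)
Op 5: place WR@(1,4)
Op 6: place WQ@(3,5)
Per-piece attacks for W:
  WR@(1,4): attacks (1,5) (1,3) (1,2) (1,1) (1,0) (2,4) (3,4) (4,4) (5,4) (0,4) [ray(0,1) blocked at (1,5); ray(0,-1) blocked at (1,0)]
  WQ@(3,5): attacks (3,4) (3,3) (3,2) (3,1) (3,0) (4,5) (5,5) (2,5) (1,5) (4,4) (5,3) (2,4) (1,3) (0,2) [ray(-1,0) blocked at (1,5); ray(1,-1) blocked at (5,3)]
  WK@(5,3): attacks (5,4) (5,2) (4,3) (4,4) (4,2)
W attacks (4,1): no

Answer: no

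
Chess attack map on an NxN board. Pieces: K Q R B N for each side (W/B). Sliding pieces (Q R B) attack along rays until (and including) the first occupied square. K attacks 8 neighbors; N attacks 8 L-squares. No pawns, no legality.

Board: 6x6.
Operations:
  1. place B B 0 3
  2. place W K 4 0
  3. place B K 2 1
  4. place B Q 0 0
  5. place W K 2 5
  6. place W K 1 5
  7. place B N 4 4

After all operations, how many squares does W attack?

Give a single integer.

Answer: 13

Derivation:
Op 1: place BB@(0,3)
Op 2: place WK@(4,0)
Op 3: place BK@(2,1)
Op 4: place BQ@(0,0)
Op 5: place WK@(2,5)
Op 6: place WK@(1,5)
Op 7: place BN@(4,4)
Per-piece attacks for W:
  WK@(1,5): attacks (1,4) (2,5) (0,5) (2,4) (0,4)
  WK@(2,5): attacks (2,4) (3,5) (1,5) (3,4) (1,4)
  WK@(4,0): attacks (4,1) (5,0) (3,0) (5,1) (3,1)
Union (13 distinct): (0,4) (0,5) (1,4) (1,5) (2,4) (2,5) (3,0) (3,1) (3,4) (3,5) (4,1) (5,0) (5,1)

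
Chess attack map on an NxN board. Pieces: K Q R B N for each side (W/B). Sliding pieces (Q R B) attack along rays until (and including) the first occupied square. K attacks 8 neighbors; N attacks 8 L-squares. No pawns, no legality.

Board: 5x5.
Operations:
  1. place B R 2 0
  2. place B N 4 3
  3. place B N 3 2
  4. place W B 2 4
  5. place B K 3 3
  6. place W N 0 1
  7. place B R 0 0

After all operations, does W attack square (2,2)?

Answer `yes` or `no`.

Op 1: place BR@(2,0)
Op 2: place BN@(4,3)
Op 3: place BN@(3,2)
Op 4: place WB@(2,4)
Op 5: place BK@(3,3)
Op 6: place WN@(0,1)
Op 7: place BR@(0,0)
Per-piece attacks for W:
  WN@(0,1): attacks (1,3) (2,2) (2,0)
  WB@(2,4): attacks (3,3) (1,3) (0,2) [ray(1,-1) blocked at (3,3)]
W attacks (2,2): yes

Answer: yes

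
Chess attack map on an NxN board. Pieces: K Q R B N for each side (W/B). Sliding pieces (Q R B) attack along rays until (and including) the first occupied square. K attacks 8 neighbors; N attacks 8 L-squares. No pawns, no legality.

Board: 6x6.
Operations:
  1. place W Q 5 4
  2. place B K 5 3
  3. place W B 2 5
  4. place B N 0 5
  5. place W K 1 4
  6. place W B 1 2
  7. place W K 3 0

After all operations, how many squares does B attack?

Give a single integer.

Op 1: place WQ@(5,4)
Op 2: place BK@(5,3)
Op 3: place WB@(2,5)
Op 4: place BN@(0,5)
Op 5: place WK@(1,4)
Op 6: place WB@(1,2)
Op 7: place WK@(3,0)
Per-piece attacks for B:
  BN@(0,5): attacks (1,3) (2,4)
  BK@(5,3): attacks (5,4) (5,2) (4,3) (4,4) (4,2)
Union (7 distinct): (1,3) (2,4) (4,2) (4,3) (4,4) (5,2) (5,4)

Answer: 7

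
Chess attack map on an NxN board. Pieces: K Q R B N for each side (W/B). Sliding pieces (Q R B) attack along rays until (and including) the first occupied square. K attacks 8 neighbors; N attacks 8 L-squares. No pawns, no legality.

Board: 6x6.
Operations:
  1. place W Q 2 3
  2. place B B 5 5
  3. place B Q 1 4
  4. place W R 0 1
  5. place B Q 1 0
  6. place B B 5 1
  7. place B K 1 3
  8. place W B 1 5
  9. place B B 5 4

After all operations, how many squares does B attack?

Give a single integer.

Answer: 29

Derivation:
Op 1: place WQ@(2,3)
Op 2: place BB@(5,5)
Op 3: place BQ@(1,4)
Op 4: place WR@(0,1)
Op 5: place BQ@(1,0)
Op 6: place BB@(5,1)
Op 7: place BK@(1,3)
Op 8: place WB@(1,5)
Op 9: place BB@(5,4)
Per-piece attacks for B:
  BQ@(1,0): attacks (1,1) (1,2) (1,3) (2,0) (3,0) (4,0) (5,0) (0,0) (2,1) (3,2) (4,3) (5,4) (0,1) [ray(0,1) blocked at (1,3); ray(1,1) blocked at (5,4); ray(-1,1) blocked at (0,1)]
  BK@(1,3): attacks (1,4) (1,2) (2,3) (0,3) (2,4) (2,2) (0,4) (0,2)
  BQ@(1,4): attacks (1,5) (1,3) (2,4) (3,4) (4,4) (5,4) (0,4) (2,5) (2,3) (0,5) (0,3) [ray(0,1) blocked at (1,5); ray(0,-1) blocked at (1,3); ray(1,0) blocked at (5,4); ray(1,-1) blocked at (2,3)]
  BB@(5,1): attacks (4,2) (3,3) (2,4) (1,5) (4,0) [ray(-1,1) blocked at (1,5)]
  BB@(5,4): attacks (4,5) (4,3) (3,2) (2,1) (1,0) [ray(-1,-1) blocked at (1,0)]
  BB@(5,5): attacks (4,4) (3,3) (2,2) (1,1) (0,0)
Union (29 distinct): (0,0) (0,1) (0,2) (0,3) (0,4) (0,5) (1,0) (1,1) (1,2) (1,3) (1,4) (1,5) (2,0) (2,1) (2,2) (2,3) (2,4) (2,5) (3,0) (3,2) (3,3) (3,4) (4,0) (4,2) (4,3) (4,4) (4,5) (5,0) (5,4)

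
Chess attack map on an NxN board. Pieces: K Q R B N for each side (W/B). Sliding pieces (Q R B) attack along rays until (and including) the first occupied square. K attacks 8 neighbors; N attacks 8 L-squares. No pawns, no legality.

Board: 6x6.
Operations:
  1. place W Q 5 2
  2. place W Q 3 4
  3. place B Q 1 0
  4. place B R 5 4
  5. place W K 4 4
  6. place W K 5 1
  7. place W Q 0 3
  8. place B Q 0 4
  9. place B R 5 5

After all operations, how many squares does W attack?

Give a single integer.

Op 1: place WQ@(5,2)
Op 2: place WQ@(3,4)
Op 3: place BQ@(1,0)
Op 4: place BR@(5,4)
Op 5: place WK@(4,4)
Op 6: place WK@(5,1)
Op 7: place WQ@(0,3)
Op 8: place BQ@(0,4)
Op 9: place BR@(5,5)
Per-piece attacks for W:
  WQ@(0,3): attacks (0,4) (0,2) (0,1) (0,0) (1,3) (2,3) (3,3) (4,3) (5,3) (1,4) (2,5) (1,2) (2,1) (3,0) [ray(0,1) blocked at (0,4)]
  WQ@(3,4): attacks (3,5) (3,3) (3,2) (3,1) (3,0) (4,4) (2,4) (1,4) (0,4) (4,5) (4,3) (5,2) (2,5) (2,3) (1,2) (0,1) [ray(1,0) blocked at (4,4); ray(-1,0) blocked at (0,4); ray(1,-1) blocked at (5,2)]
  WK@(4,4): attacks (4,5) (4,3) (5,4) (3,4) (5,5) (5,3) (3,5) (3,3)
  WK@(5,1): attacks (5,2) (5,0) (4,1) (4,2) (4,0)
  WQ@(5,2): attacks (5,3) (5,4) (5,1) (4,2) (3,2) (2,2) (1,2) (0,2) (4,3) (3,4) (4,1) (3,0) [ray(0,1) blocked at (5,4); ray(0,-1) blocked at (5,1); ray(-1,1) blocked at (3,4)]
Union (30 distinct): (0,0) (0,1) (0,2) (0,4) (1,2) (1,3) (1,4) (2,1) (2,2) (2,3) (2,4) (2,5) (3,0) (3,1) (3,2) (3,3) (3,4) (3,5) (4,0) (4,1) (4,2) (4,3) (4,4) (4,5) (5,0) (5,1) (5,2) (5,3) (5,4) (5,5)

Answer: 30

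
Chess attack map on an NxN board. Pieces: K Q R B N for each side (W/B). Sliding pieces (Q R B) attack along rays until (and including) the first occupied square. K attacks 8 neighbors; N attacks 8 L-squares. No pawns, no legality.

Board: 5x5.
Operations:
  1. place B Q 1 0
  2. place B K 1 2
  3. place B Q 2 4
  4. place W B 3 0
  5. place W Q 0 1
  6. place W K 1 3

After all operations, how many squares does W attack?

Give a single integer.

Op 1: place BQ@(1,0)
Op 2: place BK@(1,2)
Op 3: place BQ@(2,4)
Op 4: place WB@(3,0)
Op 5: place WQ@(0,1)
Op 6: place WK@(1,3)
Per-piece attacks for W:
  WQ@(0,1): attacks (0,2) (0,3) (0,4) (0,0) (1,1) (2,1) (3,1) (4,1) (1,2) (1,0) [ray(1,1) blocked at (1,2); ray(1,-1) blocked at (1,0)]
  WK@(1,3): attacks (1,4) (1,2) (2,3) (0,3) (2,4) (2,2) (0,4) (0,2)
  WB@(3,0): attacks (4,1) (2,1) (1,2) [ray(-1,1) blocked at (1,2)]
Union (14 distinct): (0,0) (0,2) (0,3) (0,4) (1,0) (1,1) (1,2) (1,4) (2,1) (2,2) (2,3) (2,4) (3,1) (4,1)

Answer: 14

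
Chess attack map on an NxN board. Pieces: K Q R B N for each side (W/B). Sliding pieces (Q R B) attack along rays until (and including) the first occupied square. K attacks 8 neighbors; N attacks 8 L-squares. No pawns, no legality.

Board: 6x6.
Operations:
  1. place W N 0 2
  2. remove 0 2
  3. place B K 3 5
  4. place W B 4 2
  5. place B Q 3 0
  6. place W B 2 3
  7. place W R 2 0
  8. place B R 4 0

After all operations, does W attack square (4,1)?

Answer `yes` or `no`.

Answer: yes

Derivation:
Op 1: place WN@(0,2)
Op 2: remove (0,2)
Op 3: place BK@(3,5)
Op 4: place WB@(4,2)
Op 5: place BQ@(3,0)
Op 6: place WB@(2,3)
Op 7: place WR@(2,0)
Op 8: place BR@(4,0)
Per-piece attacks for W:
  WR@(2,0): attacks (2,1) (2,2) (2,3) (3,0) (1,0) (0,0) [ray(0,1) blocked at (2,3); ray(1,0) blocked at (3,0)]
  WB@(2,3): attacks (3,4) (4,5) (3,2) (4,1) (5,0) (1,4) (0,5) (1,2) (0,1)
  WB@(4,2): attacks (5,3) (5,1) (3,3) (2,4) (1,5) (3,1) (2,0) [ray(-1,-1) blocked at (2,0)]
W attacks (4,1): yes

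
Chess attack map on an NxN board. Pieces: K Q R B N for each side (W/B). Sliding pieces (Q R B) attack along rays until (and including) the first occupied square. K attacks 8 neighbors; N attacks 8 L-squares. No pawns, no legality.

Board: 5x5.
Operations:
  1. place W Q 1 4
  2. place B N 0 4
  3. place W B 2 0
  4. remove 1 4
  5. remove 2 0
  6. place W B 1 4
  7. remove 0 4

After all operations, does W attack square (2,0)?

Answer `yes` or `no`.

Op 1: place WQ@(1,4)
Op 2: place BN@(0,4)
Op 3: place WB@(2,0)
Op 4: remove (1,4)
Op 5: remove (2,0)
Op 6: place WB@(1,4)
Op 7: remove (0,4)
Per-piece attacks for W:
  WB@(1,4): attacks (2,3) (3,2) (4,1) (0,3)
W attacks (2,0): no

Answer: no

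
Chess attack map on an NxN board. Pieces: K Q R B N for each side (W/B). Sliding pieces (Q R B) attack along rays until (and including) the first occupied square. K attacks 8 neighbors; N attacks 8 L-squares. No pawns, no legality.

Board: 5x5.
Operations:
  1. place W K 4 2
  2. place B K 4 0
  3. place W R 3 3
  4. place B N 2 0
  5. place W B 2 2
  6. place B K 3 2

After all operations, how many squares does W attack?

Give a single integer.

Op 1: place WK@(4,2)
Op 2: place BK@(4,0)
Op 3: place WR@(3,3)
Op 4: place BN@(2,0)
Op 5: place WB@(2,2)
Op 6: place BK@(3,2)
Per-piece attacks for W:
  WB@(2,2): attacks (3,3) (3,1) (4,0) (1,3) (0,4) (1,1) (0,0) [ray(1,1) blocked at (3,3); ray(1,-1) blocked at (4,0)]
  WR@(3,3): attacks (3,4) (3,2) (4,3) (2,3) (1,3) (0,3) [ray(0,-1) blocked at (3,2)]
  WK@(4,2): attacks (4,3) (4,1) (3,2) (3,3) (3,1)
Union (13 distinct): (0,0) (0,3) (0,4) (1,1) (1,3) (2,3) (3,1) (3,2) (3,3) (3,4) (4,0) (4,1) (4,3)

Answer: 13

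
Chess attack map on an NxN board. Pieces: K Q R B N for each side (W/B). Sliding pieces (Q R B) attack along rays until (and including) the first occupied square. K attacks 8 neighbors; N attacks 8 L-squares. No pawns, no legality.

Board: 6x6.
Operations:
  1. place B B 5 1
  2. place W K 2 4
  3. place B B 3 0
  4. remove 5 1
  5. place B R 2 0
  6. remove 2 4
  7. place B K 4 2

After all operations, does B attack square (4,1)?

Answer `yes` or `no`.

Answer: yes

Derivation:
Op 1: place BB@(5,1)
Op 2: place WK@(2,4)
Op 3: place BB@(3,0)
Op 4: remove (5,1)
Op 5: place BR@(2,0)
Op 6: remove (2,4)
Op 7: place BK@(4,2)
Per-piece attacks for B:
  BR@(2,0): attacks (2,1) (2,2) (2,3) (2,4) (2,5) (3,0) (1,0) (0,0) [ray(1,0) blocked at (3,0)]
  BB@(3,0): attacks (4,1) (5,2) (2,1) (1,2) (0,3)
  BK@(4,2): attacks (4,3) (4,1) (5,2) (3,2) (5,3) (5,1) (3,3) (3,1)
B attacks (4,1): yes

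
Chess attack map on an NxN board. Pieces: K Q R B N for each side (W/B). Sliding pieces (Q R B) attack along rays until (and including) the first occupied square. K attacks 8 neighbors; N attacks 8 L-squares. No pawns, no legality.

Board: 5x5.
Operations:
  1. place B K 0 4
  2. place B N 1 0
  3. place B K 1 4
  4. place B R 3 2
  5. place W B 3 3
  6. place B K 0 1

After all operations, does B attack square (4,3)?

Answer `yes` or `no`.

Answer: no

Derivation:
Op 1: place BK@(0,4)
Op 2: place BN@(1,0)
Op 3: place BK@(1,4)
Op 4: place BR@(3,2)
Op 5: place WB@(3,3)
Op 6: place BK@(0,1)
Per-piece attacks for B:
  BK@(0,1): attacks (0,2) (0,0) (1,1) (1,2) (1,0)
  BK@(0,4): attacks (0,3) (1,4) (1,3)
  BN@(1,0): attacks (2,2) (3,1) (0,2)
  BK@(1,4): attacks (1,3) (2,4) (0,4) (2,3) (0,3)
  BR@(3,2): attacks (3,3) (3,1) (3,0) (4,2) (2,2) (1,2) (0,2) [ray(0,1) blocked at (3,3)]
B attacks (4,3): no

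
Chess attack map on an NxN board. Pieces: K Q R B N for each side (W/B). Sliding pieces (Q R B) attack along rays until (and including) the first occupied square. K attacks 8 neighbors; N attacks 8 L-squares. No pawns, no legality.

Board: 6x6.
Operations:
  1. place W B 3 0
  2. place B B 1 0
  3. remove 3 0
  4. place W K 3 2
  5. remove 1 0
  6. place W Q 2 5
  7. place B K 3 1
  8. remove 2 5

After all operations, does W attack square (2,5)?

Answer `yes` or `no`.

Answer: no

Derivation:
Op 1: place WB@(3,0)
Op 2: place BB@(1,0)
Op 3: remove (3,0)
Op 4: place WK@(3,2)
Op 5: remove (1,0)
Op 6: place WQ@(2,5)
Op 7: place BK@(3,1)
Op 8: remove (2,5)
Per-piece attacks for W:
  WK@(3,2): attacks (3,3) (3,1) (4,2) (2,2) (4,3) (4,1) (2,3) (2,1)
W attacks (2,5): no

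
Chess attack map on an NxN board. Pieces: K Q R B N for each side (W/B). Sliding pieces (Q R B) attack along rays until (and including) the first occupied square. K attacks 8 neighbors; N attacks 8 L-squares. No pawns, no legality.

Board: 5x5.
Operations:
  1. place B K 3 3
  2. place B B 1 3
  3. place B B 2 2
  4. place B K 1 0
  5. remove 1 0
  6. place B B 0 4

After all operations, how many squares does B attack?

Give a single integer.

Answer: 16

Derivation:
Op 1: place BK@(3,3)
Op 2: place BB@(1,3)
Op 3: place BB@(2,2)
Op 4: place BK@(1,0)
Op 5: remove (1,0)
Op 6: place BB@(0,4)
Per-piece attacks for B:
  BB@(0,4): attacks (1,3) [ray(1,-1) blocked at (1,3)]
  BB@(1,3): attacks (2,4) (2,2) (0,4) (0,2) [ray(1,-1) blocked at (2,2); ray(-1,1) blocked at (0,4)]
  BB@(2,2): attacks (3,3) (3,1) (4,0) (1,3) (1,1) (0,0) [ray(1,1) blocked at (3,3); ray(-1,1) blocked at (1,3)]
  BK@(3,3): attacks (3,4) (3,2) (4,3) (2,3) (4,4) (4,2) (2,4) (2,2)
Union (16 distinct): (0,0) (0,2) (0,4) (1,1) (1,3) (2,2) (2,3) (2,4) (3,1) (3,2) (3,3) (3,4) (4,0) (4,2) (4,3) (4,4)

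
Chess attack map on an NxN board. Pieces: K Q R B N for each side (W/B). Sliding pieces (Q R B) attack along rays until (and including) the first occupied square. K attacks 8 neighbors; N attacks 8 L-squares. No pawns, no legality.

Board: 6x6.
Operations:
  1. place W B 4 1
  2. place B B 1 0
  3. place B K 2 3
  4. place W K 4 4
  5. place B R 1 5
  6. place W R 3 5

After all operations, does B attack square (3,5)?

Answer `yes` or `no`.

Answer: yes

Derivation:
Op 1: place WB@(4,1)
Op 2: place BB@(1,0)
Op 3: place BK@(2,3)
Op 4: place WK@(4,4)
Op 5: place BR@(1,5)
Op 6: place WR@(3,5)
Per-piece attacks for B:
  BB@(1,0): attacks (2,1) (3,2) (4,3) (5,4) (0,1)
  BR@(1,5): attacks (1,4) (1,3) (1,2) (1,1) (1,0) (2,5) (3,5) (0,5) [ray(0,-1) blocked at (1,0); ray(1,0) blocked at (3,5)]
  BK@(2,3): attacks (2,4) (2,2) (3,3) (1,3) (3,4) (3,2) (1,4) (1,2)
B attacks (3,5): yes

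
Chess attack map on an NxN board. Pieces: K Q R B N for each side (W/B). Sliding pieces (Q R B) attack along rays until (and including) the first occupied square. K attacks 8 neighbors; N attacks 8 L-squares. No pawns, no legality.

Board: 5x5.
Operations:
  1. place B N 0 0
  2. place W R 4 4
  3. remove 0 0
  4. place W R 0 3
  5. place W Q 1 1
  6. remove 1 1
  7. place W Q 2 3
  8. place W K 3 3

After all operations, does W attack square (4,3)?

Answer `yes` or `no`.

Answer: yes

Derivation:
Op 1: place BN@(0,0)
Op 2: place WR@(4,4)
Op 3: remove (0,0)
Op 4: place WR@(0,3)
Op 5: place WQ@(1,1)
Op 6: remove (1,1)
Op 7: place WQ@(2,3)
Op 8: place WK@(3,3)
Per-piece attacks for W:
  WR@(0,3): attacks (0,4) (0,2) (0,1) (0,0) (1,3) (2,3) [ray(1,0) blocked at (2,3)]
  WQ@(2,3): attacks (2,4) (2,2) (2,1) (2,0) (3,3) (1,3) (0,3) (3,4) (3,2) (4,1) (1,4) (1,2) (0,1) [ray(1,0) blocked at (3,3); ray(-1,0) blocked at (0,3)]
  WK@(3,3): attacks (3,4) (3,2) (4,3) (2,3) (4,4) (4,2) (2,4) (2,2)
  WR@(4,4): attacks (4,3) (4,2) (4,1) (4,0) (3,4) (2,4) (1,4) (0,4)
W attacks (4,3): yes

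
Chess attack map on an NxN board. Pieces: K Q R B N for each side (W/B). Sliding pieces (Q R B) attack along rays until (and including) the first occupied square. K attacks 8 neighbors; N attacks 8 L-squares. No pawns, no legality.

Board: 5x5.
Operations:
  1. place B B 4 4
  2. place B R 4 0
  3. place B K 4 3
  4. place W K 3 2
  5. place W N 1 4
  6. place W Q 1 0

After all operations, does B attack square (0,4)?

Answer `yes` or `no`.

Op 1: place BB@(4,4)
Op 2: place BR@(4,0)
Op 3: place BK@(4,3)
Op 4: place WK@(3,2)
Op 5: place WN@(1,4)
Op 6: place WQ@(1,0)
Per-piece attacks for B:
  BR@(4,0): attacks (4,1) (4,2) (4,3) (3,0) (2,0) (1,0) [ray(0,1) blocked at (4,3); ray(-1,0) blocked at (1,0)]
  BK@(4,3): attacks (4,4) (4,2) (3,3) (3,4) (3,2)
  BB@(4,4): attacks (3,3) (2,2) (1,1) (0,0)
B attacks (0,4): no

Answer: no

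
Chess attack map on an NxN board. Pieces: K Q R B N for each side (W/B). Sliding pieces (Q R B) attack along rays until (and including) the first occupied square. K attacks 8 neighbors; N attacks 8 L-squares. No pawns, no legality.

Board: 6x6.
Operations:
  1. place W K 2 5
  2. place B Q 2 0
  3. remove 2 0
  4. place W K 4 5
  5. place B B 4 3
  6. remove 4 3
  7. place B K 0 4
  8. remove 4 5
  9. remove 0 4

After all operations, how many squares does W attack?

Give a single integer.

Op 1: place WK@(2,5)
Op 2: place BQ@(2,0)
Op 3: remove (2,0)
Op 4: place WK@(4,5)
Op 5: place BB@(4,3)
Op 6: remove (4,3)
Op 7: place BK@(0,4)
Op 8: remove (4,5)
Op 9: remove (0,4)
Per-piece attacks for W:
  WK@(2,5): attacks (2,4) (3,5) (1,5) (3,4) (1,4)
Union (5 distinct): (1,4) (1,5) (2,4) (3,4) (3,5)

Answer: 5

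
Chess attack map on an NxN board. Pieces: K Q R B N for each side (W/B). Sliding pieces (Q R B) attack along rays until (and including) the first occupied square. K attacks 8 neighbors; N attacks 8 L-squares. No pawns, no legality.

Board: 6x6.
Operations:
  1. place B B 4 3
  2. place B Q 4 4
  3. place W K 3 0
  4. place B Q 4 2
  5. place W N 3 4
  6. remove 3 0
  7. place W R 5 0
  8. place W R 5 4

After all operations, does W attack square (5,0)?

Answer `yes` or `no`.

Op 1: place BB@(4,3)
Op 2: place BQ@(4,4)
Op 3: place WK@(3,0)
Op 4: place BQ@(4,2)
Op 5: place WN@(3,4)
Op 6: remove (3,0)
Op 7: place WR@(5,0)
Op 8: place WR@(5,4)
Per-piece attacks for W:
  WN@(3,4): attacks (5,5) (1,5) (4,2) (5,3) (2,2) (1,3)
  WR@(5,0): attacks (5,1) (5,2) (5,3) (5,4) (4,0) (3,0) (2,0) (1,0) (0,0) [ray(0,1) blocked at (5,4)]
  WR@(5,4): attacks (5,5) (5,3) (5,2) (5,1) (5,0) (4,4) [ray(0,-1) blocked at (5,0); ray(-1,0) blocked at (4,4)]
W attacks (5,0): yes

Answer: yes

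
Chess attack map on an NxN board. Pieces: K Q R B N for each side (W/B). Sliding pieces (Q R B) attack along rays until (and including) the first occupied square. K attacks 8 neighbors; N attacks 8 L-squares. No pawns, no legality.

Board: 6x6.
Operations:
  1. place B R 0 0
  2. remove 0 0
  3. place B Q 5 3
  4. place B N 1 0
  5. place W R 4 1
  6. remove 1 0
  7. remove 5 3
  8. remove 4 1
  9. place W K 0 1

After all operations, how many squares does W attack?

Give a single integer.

Op 1: place BR@(0,0)
Op 2: remove (0,0)
Op 3: place BQ@(5,3)
Op 4: place BN@(1,0)
Op 5: place WR@(4,1)
Op 6: remove (1,0)
Op 7: remove (5,3)
Op 8: remove (4,1)
Op 9: place WK@(0,1)
Per-piece attacks for W:
  WK@(0,1): attacks (0,2) (0,0) (1,1) (1,2) (1,0)
Union (5 distinct): (0,0) (0,2) (1,0) (1,1) (1,2)

Answer: 5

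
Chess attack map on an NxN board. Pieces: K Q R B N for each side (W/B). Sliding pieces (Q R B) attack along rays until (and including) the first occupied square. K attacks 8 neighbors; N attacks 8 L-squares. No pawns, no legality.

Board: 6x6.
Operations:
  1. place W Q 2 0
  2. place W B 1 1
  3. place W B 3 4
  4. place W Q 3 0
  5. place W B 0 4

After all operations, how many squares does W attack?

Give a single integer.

Op 1: place WQ@(2,0)
Op 2: place WB@(1,1)
Op 3: place WB@(3,4)
Op 4: place WQ@(3,0)
Op 5: place WB@(0,4)
Per-piece attacks for W:
  WB@(0,4): attacks (1,5) (1,3) (2,2) (3,1) (4,0)
  WB@(1,1): attacks (2,2) (3,3) (4,4) (5,5) (2,0) (0,2) (0,0) [ray(1,-1) blocked at (2,0)]
  WQ@(2,0): attacks (2,1) (2,2) (2,3) (2,4) (2,5) (3,0) (1,0) (0,0) (3,1) (4,2) (5,3) (1,1) [ray(1,0) blocked at (3,0); ray(-1,1) blocked at (1,1)]
  WQ@(3,0): attacks (3,1) (3,2) (3,3) (3,4) (4,0) (5,0) (2,0) (4,1) (5,2) (2,1) (1,2) (0,3) [ray(0,1) blocked at (3,4); ray(-1,0) blocked at (2,0)]
  WB@(3,4): attacks (4,5) (4,3) (5,2) (2,5) (2,3) (1,2) (0,1)
Union (30 distinct): (0,0) (0,1) (0,2) (0,3) (1,0) (1,1) (1,2) (1,3) (1,5) (2,0) (2,1) (2,2) (2,3) (2,4) (2,5) (3,0) (3,1) (3,2) (3,3) (3,4) (4,0) (4,1) (4,2) (4,3) (4,4) (4,5) (5,0) (5,2) (5,3) (5,5)

Answer: 30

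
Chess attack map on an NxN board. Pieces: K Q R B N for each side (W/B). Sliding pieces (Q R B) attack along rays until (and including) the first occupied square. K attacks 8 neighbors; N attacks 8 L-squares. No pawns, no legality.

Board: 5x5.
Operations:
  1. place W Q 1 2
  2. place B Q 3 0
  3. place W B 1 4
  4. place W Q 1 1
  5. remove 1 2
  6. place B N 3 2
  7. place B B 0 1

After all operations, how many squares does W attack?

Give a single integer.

Answer: 17

Derivation:
Op 1: place WQ@(1,2)
Op 2: place BQ@(3,0)
Op 3: place WB@(1,4)
Op 4: place WQ@(1,1)
Op 5: remove (1,2)
Op 6: place BN@(3,2)
Op 7: place BB@(0,1)
Per-piece attacks for W:
  WQ@(1,1): attacks (1,2) (1,3) (1,4) (1,0) (2,1) (3,1) (4,1) (0,1) (2,2) (3,3) (4,4) (2,0) (0,2) (0,0) [ray(0,1) blocked at (1,4); ray(-1,0) blocked at (0,1)]
  WB@(1,4): attacks (2,3) (3,2) (0,3) [ray(1,-1) blocked at (3,2)]
Union (17 distinct): (0,0) (0,1) (0,2) (0,3) (1,0) (1,2) (1,3) (1,4) (2,0) (2,1) (2,2) (2,3) (3,1) (3,2) (3,3) (4,1) (4,4)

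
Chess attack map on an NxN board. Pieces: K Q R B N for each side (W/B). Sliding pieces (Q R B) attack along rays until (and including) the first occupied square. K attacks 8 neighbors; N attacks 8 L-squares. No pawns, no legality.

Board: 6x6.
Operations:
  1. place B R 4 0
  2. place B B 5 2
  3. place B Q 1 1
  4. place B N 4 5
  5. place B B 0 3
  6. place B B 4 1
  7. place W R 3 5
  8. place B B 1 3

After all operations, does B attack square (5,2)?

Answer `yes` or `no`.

Answer: yes

Derivation:
Op 1: place BR@(4,0)
Op 2: place BB@(5,2)
Op 3: place BQ@(1,1)
Op 4: place BN@(4,5)
Op 5: place BB@(0,3)
Op 6: place BB@(4,1)
Op 7: place WR@(3,5)
Op 8: place BB@(1,3)
Per-piece attacks for B:
  BB@(0,3): attacks (1,4) (2,5) (1,2) (2,1) (3,0)
  BQ@(1,1): attacks (1,2) (1,3) (1,0) (2,1) (3,1) (4,1) (0,1) (2,2) (3,3) (4,4) (5,5) (2,0) (0,2) (0,0) [ray(0,1) blocked at (1,3); ray(1,0) blocked at (4,1)]
  BB@(1,3): attacks (2,4) (3,5) (2,2) (3,1) (4,0) (0,4) (0,2) [ray(1,1) blocked at (3,5); ray(1,-1) blocked at (4,0)]
  BR@(4,0): attacks (4,1) (5,0) (3,0) (2,0) (1,0) (0,0) [ray(0,1) blocked at (4,1)]
  BB@(4,1): attacks (5,2) (5,0) (3,2) (2,3) (1,4) (0,5) (3,0) [ray(1,1) blocked at (5,2)]
  BN@(4,5): attacks (5,3) (3,3) (2,4)
  BB@(5,2): attacks (4,3) (3,4) (2,5) (4,1) [ray(-1,-1) blocked at (4,1)]
B attacks (5,2): yes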